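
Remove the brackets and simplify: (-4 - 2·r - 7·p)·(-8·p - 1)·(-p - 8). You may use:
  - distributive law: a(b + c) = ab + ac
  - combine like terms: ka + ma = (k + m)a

-487·p² - 316·p - 32 - 16·p²·r - 130·p·r - 16·r - 56·p³

(-4 - 2·r - 7·p)·(-8·p - 1)·(-p - 8)
= (32·p + 4 + 16·p·r + 2·r + 56·p² + 7·p)·(-p - 8)    [distributive law]
= (39·p + 4 + 16·p·r + 2·r + 56·p²)·(-p - 8)    [combine like terms]
= -39·p² - 312·p - 4·p - 32 - 16·p²·r - 128·p·r - 2·p·r - 16·r - 56·p³ - 448·p²    [distributive law]
= -487·p² - 316·p - 32 - 16·p²·r - 130·p·r - 16·r - 56·p³    [combine like terms]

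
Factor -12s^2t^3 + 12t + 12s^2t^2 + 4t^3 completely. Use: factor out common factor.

4t(-3s^2t^2 + 3 + 3s^2t + t^2)

-12s^2t^3 + 12t + 12s^2t^2 + 4t^3
= 4(-3s^2t^3 + 3t + 3s^2t^2 + t^3)    [factor out 4]
= 4t(-3s^2t^2 + 3 + 3s^2t + t^2)    [factor out t]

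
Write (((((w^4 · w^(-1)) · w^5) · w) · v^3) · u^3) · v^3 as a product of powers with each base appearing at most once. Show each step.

u^3v^6w^9

(((((w^4 · w^(-1)) · w^5) · w) · v^3) · u^3) · v^3
= ((((w^3 · w^5) · w) · v^3) · u^3) · v^3    [product of powers]
= (((w^8 · w) · v^3) · u^3) · v^3    [product of powers]
= ((w^9 · v^3) · u^3) · v^3    [product of powers]
= u^3v^6w^9    [product of powers]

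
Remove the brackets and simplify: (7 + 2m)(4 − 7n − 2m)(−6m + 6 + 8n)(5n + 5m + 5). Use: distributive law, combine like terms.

−560mn − 960m² − 180m + 490n + 840 − 2310n² − 1710mn² + 1130m²n − 1960n³ + 180m³ − 300m²n² + 380m³n − 560mn³ + 120m⁴

(7 + 2m)(4 − 7n − 2m)(−6m + 6 + 8n)(5n + 5m + 5)
= (28 − 49n − 14m + 8m − 14mn − 4m²)(−6m + 6 + 8n)(5n + 5m + 5)    [distributive law]
= (28 − 49n − 6m − 14mn − 4m²)(−6m + 6 + 8n)(5n + 5m + 5)    [combine like terms]
= (−168m + 168 + 224n + 294mn − 294n − 392n² + 36m² − 36m − 48mn + 84m²n − 84mn − 112mn² + 24m³ − 24m² − 32m²n)(5n + 5m + 5)    [distributive law]
= (−204m + 168 − 70n + 162mn − 392n² + 12m² + 52m²n − 112mn² + 24m³)(5n + 5m + 5)    [combine like terms]
= −1020mn − 1020m² − 1020m + 840n + 840m + 840 − 350n² − 350mn − 350n + 810mn² + 810m²n + 810mn − 1960n³ − 1960mn² − 1960n² + 60m²n + 60m³ + 60m² + 260m²n² + 260m³n + 260m²n − 560mn³ − 560m²n² − 560mn² + 120m³n + 120m⁴ + 120m³    [distributive law]
= −560mn − 960m² − 180m + 490n + 840 − 2310n² − 1710mn² + 1130m²n − 1960n³ + 180m³ − 300m²n² + 380m³n − 560mn³ + 120m⁴    [combine like terms]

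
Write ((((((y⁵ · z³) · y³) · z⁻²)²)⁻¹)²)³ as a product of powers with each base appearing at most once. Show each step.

y⁻⁹⁶z⁻¹²

((((((y⁵ · z³) · y³) · z⁻²)²)⁻¹)²)³
= (((((y⁵ · z³) · y³) · z⁻²)²)⁻¹)⁶    [power of a power]
= ((((y⁵ · z³) · y³) · z⁻²)²)⁻⁶    [power of a power]
= (((y⁵ · z³) · y³) · z⁻²)⁻¹²    [power of a power]
= (((y⁵ · z³) · y³)⁻¹²) · ((z⁻²)⁻¹²)    [power of a product]
= (((y⁵ · z³)⁻¹²) · ((y³)⁻¹²)) · ((z⁻²)⁻¹²)    [power of a product]
= ((((y⁵)⁻¹²) · ((z³)⁻¹²)) · ((y³)⁻¹²)) · ((z⁻²)⁻¹²)    [power of a product]
= ((y⁻⁶⁰ · ((z³)⁻¹²)) · ((y³)⁻¹²)) · ((z⁻²)⁻¹²)    [power of a power]
= ((y⁻⁶⁰ · z⁻³⁶) · ((y³)⁻¹²)) · ((z⁻²)⁻¹²)    [power of a power]
= ((y⁻⁶⁰ · z⁻³⁶) · y⁻³⁶) · ((z⁻²)⁻¹²)    [power of a power]
= ((y⁻⁶⁰ · z⁻³⁶) · y⁻³⁶) · z²⁴    [power of a power]
= y⁻⁹⁶z⁻¹²    [product of powers]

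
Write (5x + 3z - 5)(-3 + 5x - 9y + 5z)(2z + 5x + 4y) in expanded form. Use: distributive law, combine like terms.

(5x + 3z - 5)(-3 + 5x - 9y + 5z)(2z + 5x + 4y)
= (-15x + 25x^2 - 45xy + 25xz - 9z + 15xz - 27yz + 15z^2 + 15 - 25x + 45y - 25z)(2z + 5x + 4y)    [distributive law]
= (-40x + 25x^2 - 45xy + 40xz - 34z - 27yz + 15z^2 + 15 + 45y)(2z + 5x + 4y)    [combine like terms]
= -80xz - 200x^2 - 160xy + 50x^2z + 125x^3 + 100x^2y - 90xyz - 225x^2y - 180xy^2 + 80xz^2 + 200x^2z + 160xyz - 68z^2 - 170xz - 136yz - 54yz^2 - 135xyz - 108y^2z + 30z^3 + 75xz^2 + 60yz^2 + 30z + 75x + 60y + 90yz + 225xy + 180y^2    [distributive law]
= -250xz - 200x^2 + 65xy + 250x^2z + 125x^3 - 125x^2y - 65xyz - 180xy^2 + 155xz^2 - 68z^2 - 46yz + 6yz^2 - 108y^2z + 30z^3 + 30z + 75x + 60y + 180y^2    [combine like terms]

-250xz - 200x^2 + 65xy + 250x^2z + 125x^3 - 125x^2y - 65xyz - 180xy^2 + 155xz^2 - 68z^2 - 46yz + 6yz^2 - 108y^2z + 30z^3 + 30z + 75x + 60y + 180y^2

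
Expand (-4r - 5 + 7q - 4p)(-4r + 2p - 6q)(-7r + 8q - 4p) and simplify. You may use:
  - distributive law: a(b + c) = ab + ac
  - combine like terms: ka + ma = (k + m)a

-112r³ + 156qr² - 120pr² - 186pqr + 24p²r + 262q²r - 140r² - 50qr - 10pr - 200pq + 40p² + 240q² + 472pq² - 216p²q - 336q³ + 32p³

(-4r - 5 + 7q - 4p)(-4r + 2p - 6q)(-7r + 8q - 4p)
= (16r² - 8pr + 24qr + 20r - 10p + 30q - 28qr + 14pq - 42q² + 16pr - 8p² + 24pq)(-7r + 8q - 4p)    [distributive law]
= (16r² + 8pr - 4qr + 20r - 10p + 30q + 38pq - 42q² - 8p²)(-7r + 8q - 4p)    [combine like terms]
= -112r³ + 128qr² - 64pr² - 56pr² + 64pqr - 32p²r + 28qr² - 32q²r + 16pqr - 140r² + 160qr - 80pr + 70pr - 80pq + 40p² - 210qr + 240q² - 120pq - 266pqr + 304pq² - 152p²q + 294q²r - 336q³ + 168pq² + 56p²r - 64p²q + 32p³    [distributive law]
= -112r³ + 156qr² - 120pr² - 186pqr + 24p²r + 262q²r - 140r² - 50qr - 10pr - 200pq + 40p² + 240q² + 472pq² - 216p²q - 336q³ + 32p³    [combine like terms]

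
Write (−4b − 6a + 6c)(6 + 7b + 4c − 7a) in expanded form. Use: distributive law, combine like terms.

−24b − 28b² + 26bc − 14ab − 36a − 66ac + 42a² + 36c + 24c²

(−4b − 6a + 6c)(6 + 7b + 4c − 7a)
= −24b − 28b² − 16bc + 28ab − 36a − 42ab − 24ac + 42a² + 36c + 42bc + 24c² − 42ac    [distributive law]
= −24b − 28b² + 26bc − 14ab − 36a − 66ac + 42a² + 36c + 24c²    [combine like terms]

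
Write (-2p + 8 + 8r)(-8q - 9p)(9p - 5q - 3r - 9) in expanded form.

54p²q - 80pq² - 264pqr - 360pq + 162p³ - 702p²r - 810p² + 320q² + 768qr + 576q + 864pr + 648p + 320q²r + 192qr² + 216pr²

(-2p + 8 + 8r)(-8q - 9p)(9p - 5q - 3r - 9)
= (16pq + 18p² - 64q - 72p - 64qr - 72pr)(9p - 5q - 3r - 9)    [distributive law]
= 144p²q - 80pq² - 48pqr - 144pq + 162p³ - 90p²q - 54p²r - 162p² - 576pq + 320q² + 192qr + 576q - 648p² + 360pq + 216pr + 648p - 576pqr + 320q²r + 192qr² + 576qr - 648p²r + 360pqr + 216pr² + 648pr    [distributive law]
= 54p²q - 80pq² - 264pqr - 360pq + 162p³ - 702p²r - 810p² + 320q² + 768qr + 576q + 864pr + 648p + 320q²r + 192qr² + 216pr²    [combine like terms]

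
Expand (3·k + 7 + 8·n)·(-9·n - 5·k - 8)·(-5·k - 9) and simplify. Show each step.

(3·k + 7 + 8·n)·(-9·n - 5·k - 8)·(-5·k - 9)
= (-27·k·n - 15·k^2 - 24·k - 63·n - 35·k - 56 - 72·n^2 - 40·k·n - 64·n)·(-5·k - 9)    [distributive law]
= (-67·k·n - 15·k^2 - 59·k - 127·n - 56 - 72·n^2)·(-5·k - 9)    [combine like terms]
= 335·k^2·n + 603·k·n + 75·k^3 + 135·k^2 + 295·k^2 + 531·k + 635·k·n + 1143·n + 280·k + 504 + 360·k·n^2 + 648·n^2    [distributive law]
= 335·k^2·n + 1238·k·n + 75·k^3 + 430·k^2 + 811·k + 1143·n + 504 + 360·k·n^2 + 648·n^2    [combine like terms]

335·k^2·n + 1238·k·n + 75·k^3 + 430·k^2 + 811·k + 1143·n + 504 + 360·k·n^2 + 648·n^2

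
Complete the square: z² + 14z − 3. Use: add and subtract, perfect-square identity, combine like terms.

z² + 14z − 3
= z² + 14z + 49 − 49 − 3    [add and subtract 49]
= (z + 7)² − 49 − 3    [perfect-square identity]
= (z + 7)² − 52    [combine constants]

(z + 7)² − 52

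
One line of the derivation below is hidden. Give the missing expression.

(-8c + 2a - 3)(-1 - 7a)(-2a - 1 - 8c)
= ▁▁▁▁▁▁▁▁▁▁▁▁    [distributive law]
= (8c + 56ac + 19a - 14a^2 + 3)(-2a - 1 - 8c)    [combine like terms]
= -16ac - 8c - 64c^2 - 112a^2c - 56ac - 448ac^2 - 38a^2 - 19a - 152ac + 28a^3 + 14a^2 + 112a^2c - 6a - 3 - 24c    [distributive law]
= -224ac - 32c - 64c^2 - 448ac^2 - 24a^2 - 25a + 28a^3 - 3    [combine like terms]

By distributive law:

(8c + 56ac - 2a - 14a^2 + 3 + 21a)(-2a - 1 - 8c)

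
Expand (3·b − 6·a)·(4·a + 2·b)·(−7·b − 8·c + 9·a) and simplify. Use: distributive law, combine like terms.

−42·b³ − 48·b²·c + 54·a·b² + 168·a²·b + 192·a²·c − 216·a³

(3·b − 6·a)·(4·a + 2·b)·(−7·b − 8·c + 9·a)
= (12·a·b + 6·b² − 24·a² − 12·a·b)·(−7·b − 8·c + 9·a)    [distributive law]
= (6·b² − 24·a²)·(−7·b − 8·c + 9·a)    [combine like terms]
= −42·b³ − 48·b²·c + 54·a·b² + 168·a²·b + 192·a²·c − 216·a³    [distributive law]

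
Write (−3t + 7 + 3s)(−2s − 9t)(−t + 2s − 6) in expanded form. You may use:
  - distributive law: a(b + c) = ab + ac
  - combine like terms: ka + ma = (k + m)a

75st^2 − 36s^2t + 14st − 27t^3 − 99t^2 + 8s^2 + 84s + 378t − 12s^3

(−3t + 7 + 3s)(−2s − 9t)(−t + 2s − 6)
= (6st + 27t^2 − 14s − 63t − 6s^2 − 27st)(−t + 2s − 6)    [distributive law]
= (−21st + 27t^2 − 14s − 63t − 6s^2)(−t + 2s − 6)    [combine like terms]
= 21st^2 − 42s^2t + 126st − 27t^3 + 54st^2 − 162t^2 + 14st − 28s^2 + 84s + 63t^2 − 126st + 378t + 6s^2t − 12s^3 + 36s^2    [distributive law]
= 75st^2 − 36s^2t + 14st − 27t^3 − 99t^2 + 8s^2 + 84s + 378t − 12s^3    [combine like terms]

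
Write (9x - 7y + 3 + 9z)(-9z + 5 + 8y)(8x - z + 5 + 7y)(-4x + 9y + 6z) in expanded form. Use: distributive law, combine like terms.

2592x³z - 4140x²yz - 1620x²z² + 351xyz² - 3726xz³ + 3384x²z - 2480xyz - 144xz² + 301xy²z - 1440x³ + 892x²y - 1380x² + 2905xy + 1770xz + 6711xy² - 2304x³y + 4960x²y² + 2072xy³ - 312y²z² - 3483yz³ + 5166y²z + 1065yz² + 6657y³z + 450y² + 975yz - 3213y³ - 3528y⁴ - 2538z³ + 450z² - 300x + 675y + 450z + 486z⁴

(9x - 7y + 3 + 9z)(-9z + 5 + 8y)(8x - z + 5 + 7y)(-4x + 9y + 6z)
= (-81xz + 45x + 72xy + 63yz - 35y - 56y² - 27z + 15 + 24y - 81z² + 45z + 72yz)(8x - z + 5 + 7y)(-4x + 9y + 6z)    [distributive law]
= (-81xz + 45x + 72xy + 135yz - 11y - 56y² + 18z + 15 - 81z²)(8x - z + 5 + 7y)(-4x + 9y + 6z)    [combine like terms]
= (-648x²z + 81xz² - 405xz - 567xyz + 360x² - 45xz + 225x + 315xy + 576x²y - 72xyz + 360xy + 504xy² + 1080xyz - 135yz² + 675yz + 945y²z - 88xy + 11yz - 55y - 77y² - 448xy² + 56y²z - 280y² - 392y³ + 144xz - 18z² + 90z + 126yz + 120x - 15z + 75 + 105y - 648xz² + 81z³ - 405z² - 567yz²)(-4x + 9y + 6z)    [distributive law]
= (-648x²z - 567xz² - 306xz + 441xyz + 360x² + 345x + 587xy + 576x²y + 56xy² - 702yz² + 812yz + 1001y²z + 50y - 357y² - 392y³ - 423z² + 75z + 75 + 81z³)(-4x + 9y + 6z)    [combine like terms]
= 2592x³z - 5832x²yz - 3888x²z² + 2268x²z² - 5103xyz² - 3402xz³ + 1224x²z - 2754xyz - 1836xz² - 1764x²yz + 3969xy²z + 2646xyz² - 1440x³ + 3240x²y + 2160x²z - 1380x² + 3105xy + 2070xz - 2348x²y + 5283xy² + 3522xyz - 2304x³y + 5184x²y² + 3456x²yz - 224x²y² + 504xy³ + 336xy²z + 2808xyz² - 6318y²z² - 4212yz³ - 3248xyz + 7308y²z + 4872yz² - 4004xy²z + 9009y³z + 6006y²z² - 200xy + 450y² + 300yz + 1428xy² - 3213y³ - 2142y²z + 1568xy³ - 3528y⁴ - 2352y³z + 1692xz² - 3807yz² - 2538z³ - 300xz + 675yz + 450z² - 300x + 675y + 450z - 324xz³ + 729yz³ + 486z⁴    [distributive law]
= 2592x³z - 4140x²yz - 1620x²z² + 351xyz² - 3726xz³ + 3384x²z - 2480xyz - 144xz² + 301xy²z - 1440x³ + 892x²y - 1380x² + 2905xy + 1770xz + 6711xy² - 2304x³y + 4960x²y² + 2072xy³ - 312y²z² - 3483yz³ + 5166y²z + 1065yz² + 6657y³z + 450y² + 975yz - 3213y³ - 3528y⁴ - 2538z³ + 450z² - 300x + 675y + 450z + 486z⁴    [combine like terms]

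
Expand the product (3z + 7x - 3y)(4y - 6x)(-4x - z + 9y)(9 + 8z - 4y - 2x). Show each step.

(3z + 7x - 3y)(4y - 6x)(-4x - z + 9y)(9 + 8z - 4y - 2x)
= (12yz - 18xz + 28xy - 42x² - 12y² + 18xy)(-4x - z + 9y)(9 + 8z - 4y - 2x)    [distributive law]
= (12yz - 18xz + 46xy - 42x² - 12y²)(-4x - z + 9y)(9 + 8z - 4y - 2x)    [combine like terms]
= (-48xyz - 12yz² + 108y²z + 72x²z + 18xz² - 162xyz - 184x²y - 46xyz + 414xy² + 168x³ + 42x²z - 378x²y + 48xy² + 12y²z - 108y³)(9 + 8z - 4y - 2x)    [distributive law]
= (-256xyz - 12yz² + 120y²z + 114x²z + 18xz² - 562x²y + 462xy² + 168x³ - 108y³)(9 + 8z - 4y - 2x)    [combine like terms]
= -2304xyz - 2048xyz² + 1024xy²z + 512x²yz - 108yz² - 96yz³ + 48y²z² + 24xyz² + 1080y²z + 960y²z² - 480y³z - 240xy²z + 1026x²z + 912x²z² - 456x²yz - 228x³z + 162xz² + 144xz³ - 72xyz² - 36x²z² - 5058x²y - 4496x²yz + 2248x²y² + 1124x³y + 4158xy² + 3696xy²z - 1848xy³ - 924x²y² + 1512x³ + 1344x³z - 672x³y - 336x⁴ - 972y³ - 864y³z + 432y⁴ + 216xy³    [distributive law]
= -2304xyz - 2096xyz² + 4480xy²z - 4440x²yz - 108yz² - 96yz³ + 1008y²z² + 1080y²z - 1344y³z + 1026x²z + 876x²z² + 1116x³z + 162xz² + 144xz³ - 5058x²y + 1324x²y² + 452x³y + 4158xy² - 1632xy³ + 1512x³ - 336x⁴ - 972y³ + 432y⁴    [combine like terms]

-2304xyz - 2096xyz² + 4480xy²z - 4440x²yz - 108yz² - 96yz³ + 1008y²z² + 1080y²z - 1344y³z + 1026x²z + 876x²z² + 1116x³z + 162xz² + 144xz³ - 5058x²y + 1324x²y² + 452x³y + 4158xy² - 1632xy³ + 1512x³ - 336x⁴ - 972y³ + 432y⁴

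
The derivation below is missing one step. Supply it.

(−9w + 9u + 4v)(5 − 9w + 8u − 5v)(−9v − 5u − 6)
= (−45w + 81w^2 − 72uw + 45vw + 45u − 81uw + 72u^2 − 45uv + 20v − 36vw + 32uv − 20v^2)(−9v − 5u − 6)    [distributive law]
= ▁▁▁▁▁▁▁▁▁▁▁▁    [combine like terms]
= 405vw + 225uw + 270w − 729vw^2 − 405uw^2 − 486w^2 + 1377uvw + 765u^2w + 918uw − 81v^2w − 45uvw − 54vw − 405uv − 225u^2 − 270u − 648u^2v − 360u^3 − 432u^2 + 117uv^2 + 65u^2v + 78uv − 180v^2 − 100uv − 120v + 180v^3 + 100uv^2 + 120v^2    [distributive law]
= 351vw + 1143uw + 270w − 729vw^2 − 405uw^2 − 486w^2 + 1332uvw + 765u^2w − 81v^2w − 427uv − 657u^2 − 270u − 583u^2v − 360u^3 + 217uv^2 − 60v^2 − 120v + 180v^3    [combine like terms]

Applying combine like terms to the line above:

(−45w + 81w^2 − 153uw + 9vw + 45u + 72u^2 − 13uv + 20v − 20v^2)(−9v − 5u − 6)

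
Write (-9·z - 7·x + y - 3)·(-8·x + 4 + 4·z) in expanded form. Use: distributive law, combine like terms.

44·x·z - 48·z - 36·z^2 + 56·x^2 - 4·x - 8·x·y + 4·y + 4·y·z - 12

(-9·z - 7·x + y - 3)·(-8·x + 4 + 4·z)
= 72·x·z - 36·z - 36·z^2 + 56·x^2 - 28·x - 28·x·z - 8·x·y + 4·y + 4·y·z + 24·x - 12 - 12·z    [distributive law]
= 44·x·z - 48·z - 36·z^2 + 56·x^2 - 4·x - 8·x·y + 4·y + 4·y·z - 12    [combine like terms]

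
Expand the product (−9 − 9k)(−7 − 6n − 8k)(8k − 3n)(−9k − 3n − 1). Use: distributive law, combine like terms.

−5616k^2 + 162kn − 504k + 729n^2 + 189n − 3699k^2n + 1539kn^2 + 486n^3 − 10296k^3 − 3672k^3n + 810k^2n^2 + 486kn^3 − 5184k^4

(−9 − 9k)(−7 − 6n − 8k)(8k − 3n)(−9k − 3n − 1)
= (63 + 54n + 72k + 63k + 54kn + 72k^2)(8k − 3n)(−9k − 3n − 1)    [distributive law]
= (63 + 54n + 135k + 54kn + 72k^2)(8k − 3n)(−9k − 3n − 1)    [combine like terms]
= (504k − 189n + 432kn − 162n^2 + 1080k^2 − 405kn + 432k^2n − 162kn^2 + 576k^3 − 216k^2n)(−9k − 3n − 1)    [distributive law]
= (504k − 189n + 27kn − 162n^2 + 1080k^2 + 216k^2n − 162kn^2 + 576k^3)(−9k − 3n − 1)    [combine like terms]
= −4536k^2 − 1512kn − 504k + 1701kn + 567n^2 + 189n − 243k^2n − 81kn^2 − 27kn + 1458kn^2 + 486n^3 + 162n^2 − 9720k^3 − 3240k^2n − 1080k^2 − 1944k^3n − 648k^2n^2 − 216k^2n + 1458k^2n^2 + 486kn^3 + 162kn^2 − 5184k^4 − 1728k^3n − 576k^3    [distributive law]
= −5616k^2 + 162kn − 504k + 729n^2 + 189n − 3699k^2n + 1539kn^2 + 486n^3 − 10296k^3 − 3672k^3n + 810k^2n^2 + 486kn^3 − 5184k^4    [combine like terms]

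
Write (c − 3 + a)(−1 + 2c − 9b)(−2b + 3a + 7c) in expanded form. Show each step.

203bc − 28ac − 49c^2 − 67bc^2 + 20ac^2 + 14c^3 + 18b^2c − 94abc − 6b + 9a + 21c − 54b^2 + 83ab − 3a^2 + 6a^2c + 18ab^2 − 27a^2b

(c − 3 + a)(−1 + 2c − 9b)(−2b + 3a + 7c)
= (−c + 2c^2 − 9bc + 3 − 6c + 27b − a + 2ac − 9ab)(−2b + 3a + 7c)    [distributive law]
= (−7c + 2c^2 − 9bc + 3 + 27b − a + 2ac − 9ab)(−2b + 3a + 7c)    [combine like terms]
= 14bc − 21ac − 49c^2 − 4bc^2 + 6ac^2 + 14c^3 + 18b^2c − 27abc − 63bc^2 − 6b + 9a + 21c − 54b^2 + 81ab + 189bc + 2ab − 3a^2 − 7ac − 4abc + 6a^2c + 14ac^2 + 18ab^2 − 27a^2b − 63abc    [distributive law]
= 203bc − 28ac − 49c^2 − 67bc^2 + 20ac^2 + 14c^3 + 18b^2c − 94abc − 6b + 9a + 21c − 54b^2 + 83ab − 3a^2 + 6a^2c + 18ab^2 − 27a^2b    [combine like terms]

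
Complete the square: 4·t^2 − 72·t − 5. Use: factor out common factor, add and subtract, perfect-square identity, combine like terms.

4·t^2 − 72·t − 5
= 4(t^2 − 18·t) − 5    [factor out 4 from the t-terms]
= 4(t^2 − 18·t + 81 − 81) − 5    [add and subtract 81 inside the bracket]
= 4(t − 9)^2 − 324 − 5    [perfect-square identity]
= 4(t − 9)^2 − 329    [combine constants]

4(t − 9)^2 − 329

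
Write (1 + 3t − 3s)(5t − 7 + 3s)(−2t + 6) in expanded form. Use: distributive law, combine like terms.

122t^2 − 82t − 42 − 84st + 144s − 30t^3 + 12st^2 + 18s^2t − 54s^2

(1 + 3t − 3s)(5t − 7 + 3s)(−2t + 6)
= (5t − 7 + 3s + 15t^2 − 21t + 9st − 15st + 21s − 9s^2)(−2t + 6)    [distributive law]
= (−16t − 7 + 24s + 15t^2 − 6st − 9s^2)(−2t + 6)    [combine like terms]
= 32t^2 − 96t + 14t − 42 − 48st + 144s − 30t^3 + 90t^2 + 12st^2 − 36st + 18s^2t − 54s^2    [distributive law]
= 122t^2 − 82t − 42 − 84st + 144s − 30t^3 + 12st^2 + 18s^2t − 54s^2    [combine like terms]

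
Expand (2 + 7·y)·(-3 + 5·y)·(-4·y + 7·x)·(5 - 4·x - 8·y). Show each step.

(2 + 7·y)·(-3 + 5·y)·(-4·y + 7·x)·(5 - 4·x - 8·y)
= (-6 + 10·y - 21·y + 35·y²)·(-4·y + 7·x)·(5 - 4·x - 8·y)    [distributive law]
= (-6 - 11·y + 35·y²)·(-4·y + 7·x)·(5 - 4·x - 8·y)    [combine like terms]
= (24·y - 42·x + 44·y² - 77·x·y - 140·y³ + 245·x·y²)·(5 - 4·x - 8·y)    [distributive law]
= 120·y - 96·x·y - 192·y² - 210·x + 168·x² + 336·x·y + 220·y² - 176·x·y² - 352·y³ - 385·x·y + 308·x²·y + 616·x·y² - 700·y³ + 560·x·y³ + 1120·y⁴ + 1225·x·y² - 980·x²·y² - 1960·x·y³    [distributive law]
= 120·y - 145·x·y + 28·y² - 210·x + 168·x² + 1665·x·y² - 1052·y³ + 308·x²·y - 1400·x·y³ + 1120·y⁴ - 980·x²·y²    [combine like terms]

120·y - 145·x·y + 28·y² - 210·x + 168·x² + 1665·x·y² - 1052·y³ + 308·x²·y - 1400·x·y³ + 1120·y⁴ - 980·x²·y²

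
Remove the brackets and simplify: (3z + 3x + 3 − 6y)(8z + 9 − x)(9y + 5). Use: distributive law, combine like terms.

216yz^2 + 120z^2 + 219yz + 255z + 189xyz + 105xz + 246xy + 120x − 27x^2y − 15x^2 − 27y + 135 − 432y^2z − 486y^2 + 54xy^2

(3z + 3x + 3 − 6y)(8z + 9 − x)(9y + 5)
= (24z^2 + 27z − 3xz + 24xz + 27x − 3x^2 + 24z + 27 − 3x − 48yz − 54y + 6xy)(9y + 5)    [distributive law]
= (24z^2 + 51z + 21xz + 24x − 3x^2 + 27 − 48yz − 54y + 6xy)(9y + 5)    [combine like terms]
= 216yz^2 + 120z^2 + 459yz + 255z + 189xyz + 105xz + 216xy + 120x − 27x^2y − 15x^2 + 243y + 135 − 432y^2z − 240yz − 486y^2 − 270y + 54xy^2 + 30xy    [distributive law]
= 216yz^2 + 120z^2 + 219yz + 255z + 189xyz + 105xz + 246xy + 120x − 27x^2y − 15x^2 − 27y + 135 − 432y^2z − 486y^2 + 54xy^2    [combine like terms]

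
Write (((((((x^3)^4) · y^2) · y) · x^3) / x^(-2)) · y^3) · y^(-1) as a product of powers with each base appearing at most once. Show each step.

x^17y^5

(((((((x^3)^4) · y^2) · y) · x^3) / x^(-2)) · y^3) · y^(-1)
= (((((x^12 · y^2) · y) · x^3) / x^(-2)) · y^3) · y^(-1)    [power of a power]
= x^17y^5    [quotient of powers; product of powers]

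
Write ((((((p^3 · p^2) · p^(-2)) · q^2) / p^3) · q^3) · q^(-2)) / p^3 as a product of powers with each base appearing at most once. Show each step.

((((((p^3 · p^2) · p^(-2)) · q^2) / p^3) · q^3) · q^(-2)) / p^3
= (((((p^5 · p^(-2)) · q^2) / p^3) · q^3) · q^(-2)) / p^3    [product of powers]
= ((((p^3 · q^2) / p^3) · q^3) · q^(-2)) / p^3    [product of powers]
= p^(-3)q^3    [quotient of powers; product of powers]

p^(-3)q^3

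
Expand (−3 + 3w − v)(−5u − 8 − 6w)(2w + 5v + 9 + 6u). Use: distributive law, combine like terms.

−141uw + 168uv + 279u + 90u^2 − 6w + 192v + 216 − 174w^2 + 40vw − 138uw^2 − 29uvw − 90u^2w − 36w^3 − 78vw^2 + 25uv^2 + 30u^2v + 40v^2 + 30v^2w

(−3 + 3w − v)(−5u − 8 − 6w)(2w + 5v + 9 + 6u)
= (15u + 24 + 18w − 15uw − 24w − 18w^2 + 5uv + 8v + 6vw)(2w + 5v + 9 + 6u)    [distributive law]
= (15u + 24 − 6w − 15uw − 18w^2 + 5uv + 8v + 6vw)(2w + 5v + 9 + 6u)    [combine like terms]
= 30uw + 75uv + 135u + 90u^2 + 48w + 120v + 216 + 144u − 12w^2 − 30vw − 54w − 36uw − 30uw^2 − 75uvw − 135uw − 90u^2w − 36w^3 − 90vw^2 − 162w^2 − 108uw^2 + 10uvw + 25uv^2 + 45uv + 30u^2v + 16vw + 40v^2 + 72v + 48uv + 12vw^2 + 30v^2w + 54vw + 36uvw    [distributive law]
= −141uw + 168uv + 279u + 90u^2 − 6w + 192v + 216 − 174w^2 + 40vw − 138uw^2 − 29uvw − 90u^2w − 36w^3 − 78vw^2 + 25uv^2 + 30u^2v + 40v^2 + 30v^2w    [combine like terms]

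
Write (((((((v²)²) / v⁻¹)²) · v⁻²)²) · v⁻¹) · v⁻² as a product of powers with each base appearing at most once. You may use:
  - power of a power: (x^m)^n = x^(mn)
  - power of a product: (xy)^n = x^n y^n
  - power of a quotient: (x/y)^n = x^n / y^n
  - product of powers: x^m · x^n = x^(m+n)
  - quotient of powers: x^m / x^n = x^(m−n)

v¹³

(((((((v²)²) / v⁻¹)²) · v⁻²)²) · v⁻¹) · v⁻²
= (((((((v²)²) / v⁻¹)²)²) · ((v⁻²)²)) · v⁻¹) · v⁻²    [power of a product]
= ((((((v²)²) / v⁻¹)⁴) · ((v⁻²)²)) · v⁻¹) · v⁻²    [power of a power]
= ((((((v²)²)⁴) / ((v⁻¹)⁴)) · ((v⁻²)²)) · v⁻¹) · v⁻²    [power of a quotient]
= (((((v²)⁸) / ((v⁻¹)⁴)) · ((v⁻²)²)) · v⁻¹) · v⁻²    [power of a power]
= (((v¹⁶ / ((v⁻¹)⁴)) · ((v⁻²)²)) · v⁻¹) · v⁻²    [power of a power]
= (((v¹⁶ / v⁻⁴) · ((v⁻²)²)) · v⁻¹) · v⁻²    [power of a power]
= ((v²⁰ · ((v⁻²)²)) · v⁻¹) · v⁻²    [quotient of powers]
= ((v²⁰ · v⁻⁴) · v⁻¹) · v⁻²    [power of a power]
= (v¹⁶ · v⁻¹) · v⁻²    [product of powers]
= v¹⁵ · v⁻²    [product of powers]
= v¹³    [product of powers]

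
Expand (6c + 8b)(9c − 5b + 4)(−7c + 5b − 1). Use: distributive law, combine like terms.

−378c^3 − 24bc^2 − 222c^2 + 490b^2c − 146bc − 24c − 200b^3 + 200b^2 − 32b

(6c + 8b)(9c − 5b + 4)(−7c + 5b − 1)
= (54c^2 − 30bc + 24c + 72bc − 40b^2 + 32b)(−7c + 5b − 1)    [distributive law]
= (54c^2 + 42bc + 24c − 40b^2 + 32b)(−7c + 5b − 1)    [combine like terms]
= −378c^3 + 270bc^2 − 54c^2 − 294bc^2 + 210b^2c − 42bc − 168c^2 + 120bc − 24c + 280b^2c − 200b^3 + 40b^2 − 224bc + 160b^2 − 32b    [distributive law]
= −378c^3 − 24bc^2 − 222c^2 + 490b^2c − 146bc − 24c − 200b^3 + 200b^2 − 32b    [combine like terms]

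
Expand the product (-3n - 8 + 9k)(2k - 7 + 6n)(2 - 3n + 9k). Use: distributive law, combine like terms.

90kn - 306kn^2 + 378k^2n - 222n + 45n^2 + 54n^3 + 346k - 675k^2 + 112 + 162k^3

(-3n - 8 + 9k)(2k - 7 + 6n)(2 - 3n + 9k)
= (-6kn + 21n - 18n^2 - 16k + 56 - 48n + 18k^2 - 63k + 54kn)(2 - 3n + 9k)    [distributive law]
= (48kn - 27n - 18n^2 - 79k + 56 + 18k^2)(2 - 3n + 9k)    [combine like terms]
= 96kn - 144kn^2 + 432k^2n - 54n + 81n^2 - 243kn - 36n^2 + 54n^3 - 162kn^2 - 158k + 237kn - 711k^2 + 112 - 168n + 504k + 36k^2 - 54k^2n + 162k^3    [distributive law]
= 90kn - 306kn^2 + 378k^2n - 222n + 45n^2 + 54n^3 + 346k - 675k^2 + 112 + 162k^3    [combine like terms]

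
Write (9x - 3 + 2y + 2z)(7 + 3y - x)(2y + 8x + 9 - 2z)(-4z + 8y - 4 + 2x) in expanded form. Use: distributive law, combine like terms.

(9x - 3 + 2y + 2z)(7 + 3y - x)(2y + 8x + 9 - 2z)(-4z + 8y - 4 + 2x)
= (63x + 27xy - 9x^2 - 21 - 9y + 3x + 14y + 6y^2 - 2xy + 14z + 6yz - 2xz)(2y + 8x + 9 - 2z)(-4z + 8y - 4 + 2x)    [distributive law]
= (66x + 25xy - 9x^2 - 21 + 5y + 6y^2 + 14z + 6yz - 2xz)(2y + 8x + 9 - 2z)(-4z + 8y - 4 + 2x)    [combine like terms]
= (132xy + 528x^2 + 594x - 132xz + 50xy^2 + 200x^2y + 225xy - 50xyz - 18x^2y - 72x^3 - 81x^2 + 18x^2z - 42y - 168x - 189 + 42z + 10y^2 + 40xy + 45y - 10yz + 12y^3 + 48xy^2 + 54y^2 - 12y^2z + 28yz + 112xz + 126z - 28z^2 + 12y^2z + 48xyz + 54yz - 12yz^2 - 4xyz - 16x^2z - 18xz + 4xz^2)(-4z + 8y - 4 + 2x)    [distributive law]
= (397xy + 447x^2 + 426x - 38xz + 98xy^2 + 182x^2y - 6xyz - 72x^3 + 2x^2z + 3y - 189 + 168z + 64y^2 + 72yz + 12y^3 - 28z^2 - 12yz^2 + 4xz^2)(-4z + 8y - 4 + 2x)    [combine like terms]
= -1588xyz + 3176xy^2 - 1588xy + 794x^2y - 1788x^2z + 3576x^2y - 1788x^2 + 894x^3 - 1704xz + 3408xy - 1704x + 852x^2 + 152xz^2 - 304xyz + 152xz - 76x^2z - 392xy^2z + 784xy^3 - 392xy^2 + 196x^2y^2 - 728x^2yz + 1456x^2y^2 - 728x^2y + 364x^3y + 24xyz^2 - 48xy^2z + 24xyz - 12x^2yz + 288x^3z - 576x^3y + 288x^3 - 144x^4 - 8x^2z^2 + 16x^2yz - 8x^2z + 4x^3z - 12yz + 24y^2 - 12y + 6xy + 756z - 1512y + 756 - 378x - 672z^2 + 1344yz - 672z + 336xz - 256y^2z + 512y^3 - 256y^2 + 128xy^2 - 288yz^2 + 576y^2z - 288yz + 144xyz - 48y^3z + 96y^4 - 48y^3 + 24xy^3 + 112z^3 - 224yz^2 + 112z^2 - 56xz^2 + 48yz^3 - 96y^2z^2 + 48yz^2 - 24xyz^2 - 16xz^3 + 32xyz^2 - 16xz^2 + 8x^2z^2    [distributive law]
= -1724xyz + 2912xy^2 + 1826xy + 3642x^2y - 1872x^2z - 936x^2 + 1182x^3 - 1216xz - 2082x + 80xz^2 - 440xy^2z + 808xy^3 + 1652x^2y^2 - 724x^2yz - 212x^3y + 32xyz^2 + 292x^3z - 144x^4 + 1044yz - 232y^2 - 1524y + 84z + 756 - 560z^2 + 320y^2z + 464y^3 - 464yz^2 - 48y^3z + 96y^4 + 112z^3 + 48yz^3 - 96y^2z^2 - 16xz^3    [combine like terms]

-1724xyz + 2912xy^2 + 1826xy + 3642x^2y - 1872x^2z - 936x^2 + 1182x^3 - 1216xz - 2082x + 80xz^2 - 440xy^2z + 808xy^3 + 1652x^2y^2 - 724x^2yz - 212x^3y + 32xyz^2 + 292x^3z - 144x^4 + 1044yz - 232y^2 - 1524y + 84z + 756 - 560z^2 + 320y^2z + 464y^3 - 464yz^2 - 48y^3z + 96y^4 + 112z^3 + 48yz^3 - 96y^2z^2 - 16xz^3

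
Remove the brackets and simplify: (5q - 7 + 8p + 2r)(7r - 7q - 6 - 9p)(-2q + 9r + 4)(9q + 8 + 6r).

-2793q³r - 531q²r - 693q²r² - 887qr² + 2100qr³ + 4174qr + 630q⁴ - 1042q³ - 1496q² + 1448q + 1818pq³ - 2290pq² - 7653pq²r - 7901pqr - 2832pqr² - 2932pq - 3140r² - 1950r³ + 2080r + 1344 + 2656pr + 4458pr² + 480p + 2052pr³ + 1296p²q² - 1440p²q - 4968p²qr - 6912p²r - 3888p²r² - 2304p² + 756r⁴

(5q - 7 + 8p + 2r)(7r - 7q - 6 - 9p)(-2q + 9r + 4)(9q + 8 + 6r)
= (35qr - 35q² - 30q - 45pq - 49r + 49q + 42 + 63p + 56pr - 56pq - 48p - 72p² + 14r² - 14qr - 12r - 18pr)(-2q + 9r + 4)(9q + 8 + 6r)    [distributive law]
= (21qr - 35q² + 19q - 101pq - 61r + 42 + 15p + 38pr - 72p² + 14r²)(-2q + 9r + 4)(9q + 8 + 6r)    [combine like terms]
= (-42q²r + 189qr² + 84qr + 70q³ - 315q²r - 140q² - 38q² + 171qr + 76q + 202pq² - 909pqr - 404pq + 122qr - 549r² - 244r - 84q + 378r + 168 - 30pq + 135pr + 60p - 76pqr + 342pr² + 152pr + 144p²q - 648p²r - 288p² - 28qr² + 126r³ + 56r²)(9q + 8 + 6r)    [distributive law]
= (-357q²r + 161qr² + 377qr + 70q³ - 178q² - 8q + 202pq² - 985pqr - 434pq - 493r² + 134r + 168 + 287pr + 60p + 342pr² + 144p²q - 648p²r - 288p² + 126r³)(9q + 8 + 6r)    [combine like terms]
= -3213q³r - 2856q²r - 2142q²r² + 1449q²r² + 1288qr² + 966qr³ + 3393q²r + 3016qr + 2262qr² + 630q⁴ + 560q³ + 420q³r - 1602q³ - 1424q² - 1068q²r - 72q² - 64q - 48qr + 1818pq³ + 1616pq² + 1212pq²r - 8865pq²r - 7880pqr - 5910pqr² - 3906pq² - 3472pq - 2604pqr - 4437qr² - 3944r² - 2958r³ + 1206qr + 1072r + 804r² + 1512q + 1344 + 1008r + 2583pqr + 2296pr + 1722pr² + 540pq + 480p + 360pr + 3078pqr² + 2736pr² + 2052pr³ + 1296p²q² + 1152p²q + 864p²qr - 5832p²qr - 5184p²r - 3888p²r² - 2592p²q - 2304p² - 1728p²r + 1134qr³ + 1008r³ + 756r⁴    [distributive law]
= -2793q³r - 531q²r - 693q²r² - 887qr² + 2100qr³ + 4174qr + 630q⁴ - 1042q³ - 1496q² + 1448q + 1818pq³ - 2290pq² - 7653pq²r - 7901pqr - 2832pqr² - 2932pq - 3140r² - 1950r³ + 2080r + 1344 + 2656pr + 4458pr² + 480p + 2052pr³ + 1296p²q² - 1440p²q - 4968p²qr - 6912p²r - 3888p²r² - 2304p² + 756r⁴    [combine like terms]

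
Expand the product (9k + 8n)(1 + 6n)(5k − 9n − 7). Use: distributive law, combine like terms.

(9k + 8n)(1 + 6n)(5k − 9n − 7)
= (9k + 54kn + 8n + 48n²)(5k − 9n − 7)    [distributive law]
= 45k² − 81kn − 63k + 270k²n − 486kn² − 378kn + 40kn − 72n² − 56n + 240kn² − 432n³ − 336n²    [distributive law]
= 45k² − 419kn − 63k + 270k²n − 246kn² − 408n² − 56n − 432n³    [combine like terms]

45k² − 419kn − 63k + 270k²n − 246kn² − 408n² − 56n − 432n³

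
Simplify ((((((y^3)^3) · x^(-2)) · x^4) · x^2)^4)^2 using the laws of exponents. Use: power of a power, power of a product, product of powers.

x^32·y^72

((((((y^3)^3) · x^(-2)) · x^4) · x^2)^4)^2
= (((((y^3)^3) · x^(-2)) · x^4) · x^2)^8    [power of a power]
= (((((y^3)^3) · x^(-2)) · x^4)^8) · ((x^2)^8)    [power of a product]
= (((((y^3)^3) · x^(-2))^8) · ((x^4)^8)) · ((x^2)^8)    [power of a product]
= (((((y^3)^3)^8) · ((x^(-2))^8)) · ((x^4)^8)) · ((x^2)^8)    [power of a product]
= ((((y^3)^24) · ((x^(-2))^8)) · ((x^4)^8)) · ((x^2)^8)    [power of a power]
= ((y^72 · ((x^(-2))^8)) · ((x^4)^8)) · ((x^2)^8)    [power of a power]
= ((y^72 · x^(-16)) · ((x^4)^8)) · ((x^2)^8)    [power of a power]
= ((y^72 · x^(-16)) · x^32) · ((x^2)^8)    [power of a power]
= ((y^72 · x^(-16)) · x^32) · x^16    [power of a power]
= x^32·y^72    [product of powers]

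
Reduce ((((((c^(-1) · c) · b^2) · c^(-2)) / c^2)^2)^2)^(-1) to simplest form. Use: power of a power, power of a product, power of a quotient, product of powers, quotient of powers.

b^(-8)·c^16

((((((c^(-1) · c) · b^2) · c^(-2)) / c^2)^2)^2)^(-1)
= (((((c^(-1) · c) · b^2) · c^(-2)) / c^2)^2)^(-2)    [power of a power]
= ((((c^(-1) · c) · b^2) · c^(-2)) / c^2)^(-4)    [power of a power]
= ((((c^(-1) · c) · b^2) · c^(-2))^(-4)) / ((c^2)^(-4))    [power of a quotient]
= ((((c^(-1) · c) · b^2)^(-4)) · ((c^(-2))^(-4))) / ((c^2)^(-4))    [power of a product]
= ((((c^(-1) · c)^(-4)) · ((b^2)^(-4))) · ((c^(-2))^(-4))) / ((c^2)^(-4))    [power of a product]
= (((((c^(-1))^(-4)) · (c^(-4))) · ((b^2)^(-4))) · ((c^(-2))^(-4))) / ((c^2)^(-4))    [power of a product]
= (((c^4 · (c^(-4))) · ((b^2)^(-4))) · ((c^(-2))^(-4))) / ((c^2)^(-4))    [power of a power]
= ((c^0 · ((b^2)^(-4))) · ((c^(-2))^(-4))) / ((c^2)^(-4))    [product of powers]
= ((c^0 · b^(-8)) · ((c^(-2))^(-4))) / ((c^2)^(-4))    [power of a power]
= ((c^0 · b^(-8)) · c^8) / ((c^2)^(-4))    [power of a power]
= ((c^0 · b^(-8)) · c^8) / c^(-8)    [power of a power]
= b^(-8)·c^16    [quotient of powers; product of powers]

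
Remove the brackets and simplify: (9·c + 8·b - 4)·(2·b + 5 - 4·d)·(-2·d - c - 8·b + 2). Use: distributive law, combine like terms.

(9·c + 8·b - 4)·(2·b + 5 - 4·d)·(-2·d - c - 8·b + 2)
= (18·b·c + 45·c - 36·c·d + 16·b² + 40·b - 32·b·d - 8·b - 20 + 16·d)·(-2·d - c - 8·b + 2)    [distributive law]
= (18·b·c + 45·c - 36·c·d + 16·b² + 32·b - 32·b·d - 20 + 16·d)·(-2·d - c - 8·b + 2)    [combine like terms]
= -36·b·c·d - 18·b·c² - 144·b²·c + 36·b·c - 90·c·d - 45·c² - 360·b·c + 90·c + 72·c·d² + 36·c²·d + 288·b·c·d - 72·c·d - 32·b²·d - 16·b²·c - 128·b³ + 32·b² - 64·b·d - 32·b·c - 256·b² + 64·b + 64·b·d² + 32·b·c·d + 256·b²·d - 64·b·d + 40·d + 20·c + 160·b - 40 - 32·d² - 16·c·d - 128·b·d + 32·d    [distributive law]
= 284·b·c·d - 18·b·c² - 160·b²·c - 356·b·c - 178·c·d - 45·c² + 110·c + 72·c·d² + 36·c²·d + 224·b²·d - 128·b³ - 224·b² - 256·b·d + 224·b + 64·b·d² + 72·d - 40 - 32·d²    [combine like terms]

284·b·c·d - 18·b·c² - 160·b²·c - 356·b·c - 178·c·d - 45·c² + 110·c + 72·c·d² + 36·c²·d + 224·b²·d - 128·b³ - 224·b² - 256·b·d + 224·b + 64·b·d² + 72·d - 40 - 32·d²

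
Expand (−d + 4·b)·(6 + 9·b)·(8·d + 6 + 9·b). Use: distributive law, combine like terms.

−48·d² − 36·d + 84·b·d − 72·b·d² + 207·b²·d + 144·b + 432·b² + 324·b³

(−d + 4·b)·(6 + 9·b)·(8·d + 6 + 9·b)
= (−6·d − 9·b·d + 24·b + 36·b²)·(8·d + 6 + 9·b)    [distributive law]
= −48·d² − 36·d − 54·b·d − 72·b·d² − 54·b·d − 81·b²·d + 192·b·d + 144·b + 216·b² + 288·b²·d + 216·b² + 324·b³    [distributive law]
= −48·d² − 36·d + 84·b·d − 72·b·d² + 207·b²·d + 144·b + 432·b² + 324·b³    [combine like terms]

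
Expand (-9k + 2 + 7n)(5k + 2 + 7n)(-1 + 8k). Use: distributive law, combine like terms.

(-9k + 2 + 7n)(5k + 2 + 7n)(-1 + 8k)
= (-45k^2 - 18k - 63kn + 10k + 4 + 14n + 35kn + 14n + 49n^2)(-1 + 8k)    [distributive law]
= (-45k^2 - 8k - 28kn + 4 + 28n + 49n^2)(-1 + 8k)    [combine like terms]
= 45k^2 - 360k^3 + 8k - 64k^2 + 28kn - 224k^2n - 4 + 32k - 28n + 224kn - 49n^2 + 392kn^2    [distributive law]
= -19k^2 - 360k^3 + 40k + 252kn - 224k^2n - 4 - 28n - 49n^2 + 392kn^2    [combine like terms]

-19k^2 - 360k^3 + 40k + 252kn - 224k^2n - 4 - 28n - 49n^2 + 392kn^2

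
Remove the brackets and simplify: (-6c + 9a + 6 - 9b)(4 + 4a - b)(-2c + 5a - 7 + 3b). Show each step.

48c² - 72ac + 120c - 30bc + 48ac² - 192a²c + 48abc - 12bc² + 48a² - 300a + 285ab + 180a³ - 117a²b - 90ab² - 168 + 366b - 189b² + 27b³

(-6c + 9a + 6 - 9b)(4 + 4a - b)(-2c + 5a - 7 + 3b)
= (-24c - 24ac + 6bc + 36a + 36a² - 9ab + 24 + 24a - 6b - 36b - 36ab + 9b²)(-2c + 5a - 7 + 3b)    [distributive law]
= (-24c - 24ac + 6bc + 60a + 36a² - 45ab + 24 - 42b + 9b²)(-2c + 5a - 7 + 3b)    [combine like terms]
= 48c² - 120ac + 168c - 72bc + 48ac² - 120a²c + 168ac - 72abc - 12bc² + 30abc - 42bc + 18b²c - 120ac + 300a² - 420a + 180ab - 72a²c + 180a³ - 252a² + 108a²b + 90abc - 225a²b + 315ab - 135ab² - 48c + 120a - 168 + 72b + 84bc - 210ab + 294b - 126b² - 18b²c + 45ab² - 63b² + 27b³    [distributive law]
= 48c² - 72ac + 120c - 30bc + 48ac² - 192a²c + 48abc - 12bc² + 48a² - 300a + 285ab + 180a³ - 117a²b - 90ab² - 168 + 366b - 189b² + 27b³    [combine like terms]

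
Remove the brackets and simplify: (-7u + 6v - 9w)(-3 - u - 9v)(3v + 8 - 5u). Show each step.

609uv + 168u - 49u^2 - 264u^2v - 35u^3 + 441uv^2 - 486v^2 - 144v - 162v^3 + 729vw + 216w - 63uw - 378uvw - 45u^2w + 243v^2w

(-7u + 6v - 9w)(-3 - u - 9v)(3v + 8 - 5u)
= (21u + 7u^2 + 63uv - 18v - 6uv - 54v^2 + 27w + 9uw + 81vw)(3v + 8 - 5u)    [distributive law]
= (21u + 7u^2 + 57uv - 18v - 54v^2 + 27w + 9uw + 81vw)(3v + 8 - 5u)    [combine like terms]
= 63uv + 168u - 105u^2 + 21u^2v + 56u^2 - 35u^3 + 171uv^2 + 456uv - 285u^2v - 54v^2 - 144v + 90uv - 162v^3 - 432v^2 + 270uv^2 + 81vw + 216w - 135uw + 27uvw + 72uw - 45u^2w + 243v^2w + 648vw - 405uvw    [distributive law]
= 609uv + 168u - 49u^2 - 264u^2v - 35u^3 + 441uv^2 - 486v^2 - 144v - 162v^3 + 729vw + 216w - 63uw - 378uvw - 45u^2w + 243v^2w    [combine like terms]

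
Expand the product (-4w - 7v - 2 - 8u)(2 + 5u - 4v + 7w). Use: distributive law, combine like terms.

(-4w - 7v - 2 - 8u)(2 + 5u - 4v + 7w)
= -8w - 20uw + 16vw - 28w² - 14v - 35uv + 28v² - 49vw - 4 - 10u + 8v - 14w - 16u - 40u² + 32uv - 56uw    [distributive law]
= -22w - 76uw - 33vw - 28w² - 6v - 3uv + 28v² - 4 - 26u - 40u²    [combine like terms]

-22w - 76uw - 33vw - 28w² - 6v - 3uv + 28v² - 4 - 26u - 40u²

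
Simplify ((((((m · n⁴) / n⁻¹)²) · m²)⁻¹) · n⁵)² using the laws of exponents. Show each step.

m⁻⁸n⁻¹⁰

((((((m · n⁴) / n⁻¹)²) · m²)⁻¹) · n⁵)²
= ((((((m · n⁴) / n⁻¹)²) · m²)⁻¹)²) · ((n⁵)²)    [power of a product]
= (((((m · n⁴) / n⁻¹)²) · m²)⁻²) · ((n⁵)²)    [power of a power]
= (((((m · n⁴) / n⁻¹)²)⁻²) · ((m²)⁻²)) · ((n⁵)²)    [power of a product]
= ((((m · n⁴) / n⁻¹)⁻⁴) · ((m²)⁻²)) · ((n⁵)²)    [power of a power]
= ((((m · n⁴)⁻⁴) / ((n⁻¹)⁻⁴)) · ((m²)⁻²)) · ((n⁵)²)    [power of a quotient]
= ((((m⁻⁴) · ((n⁴)⁻⁴)) / ((n⁻¹)⁻⁴)) · ((m²)⁻²)) · ((n⁵)²)    [power of a product]
= (((m⁻⁴ · n⁻¹⁶) / ((n⁻¹)⁻⁴)) · ((m²)⁻²)) · ((n⁵)²)    [power of a power]
= (((m⁻⁴ · n⁻¹⁶) / n⁴) · ((m²)⁻²)) · ((n⁵)²)    [power of a power]
= (((m⁻⁴ · n⁻¹⁶) / n⁴) · m⁻⁴) · ((n⁵)²)    [power of a power]
= (((m⁻⁴ · n⁻¹⁶) / n⁴) · m⁻⁴) · n¹⁰    [power of a power]
= m⁻⁸n⁻¹⁰    [quotient of powers; product of powers]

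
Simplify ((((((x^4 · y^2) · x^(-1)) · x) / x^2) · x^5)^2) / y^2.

((((((x^4 · y^2) · x^(-1)) · x) / x^2) · x^5)^2) / y^2
= ((((((x^4 · y^2) · x^(-1)) · x) / x^2)^2) · ((x^5)^2)) / y^2    [power of a product]
= ((((((x^4 · y^2) · x^(-1)) · x)^2) / ((x^2)^2)) · ((x^5)^2)) / y^2    [power of a quotient]
= ((((((x^4 · y^2) · x^(-1))^2) · (x^2)) / ((x^2)^2)) · ((x^5)^2)) / y^2    [power of a product]
= ((((((x^4 · y^2)^2) · ((x^(-1))^2)) · (x^2)) / ((x^2)^2)) · ((x^5)^2)) / y^2    [power of a product]
= (((((((x^4)^2) · ((y^2)^2)) · ((x^(-1))^2)) · (x^2)) / ((x^2)^2)) · ((x^5)^2)) / y^2    [power of a product]
= (((((x^8 · ((y^2)^2)) · ((x^(-1))^2)) · (x^2)) / ((x^2)^2)) · ((x^5)^2)) / y^2    [power of a power]
= (((((x^8 · y^4) · ((x^(-1))^2)) · (x^2)) / ((x^2)^2)) · ((x^5)^2)) / y^2    [power of a power]
= (((((x^8 · y^4) · x^(-2)) · (x^2)) / ((x^2)^2)) · ((x^5)^2)) / y^2    [power of a power]
= (((((x^8 · y^4) · x^(-2)) · x^2) / x^4) · ((x^5)^2)) / y^2    [power of a power]
= (((((x^8 · y^4) · x^(-2)) · x^2) / x^4) · x^10) / y^2    [power of a power]
= x^14·y^2    [quotient of powers; product of powers]

x^14·y^2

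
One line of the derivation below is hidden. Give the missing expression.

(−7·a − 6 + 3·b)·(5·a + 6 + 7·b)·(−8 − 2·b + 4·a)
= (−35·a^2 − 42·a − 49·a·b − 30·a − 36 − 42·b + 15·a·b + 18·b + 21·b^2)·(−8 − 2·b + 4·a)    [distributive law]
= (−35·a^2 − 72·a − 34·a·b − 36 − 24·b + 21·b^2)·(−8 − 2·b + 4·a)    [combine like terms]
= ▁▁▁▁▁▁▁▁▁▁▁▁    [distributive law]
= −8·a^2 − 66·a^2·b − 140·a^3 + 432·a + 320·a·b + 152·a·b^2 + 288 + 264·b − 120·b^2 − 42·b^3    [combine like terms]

Applying distributive law to the line above:

280·a^2 + 70·a^2·b − 140·a^3 + 576·a + 144·a·b − 288·a^2 + 272·a·b + 68·a·b^2 − 136·a^2·b + 288 + 72·b − 144·a + 192·b + 48·b^2 − 96·a·b − 168·b^2 − 42·b^3 + 84·a·b^2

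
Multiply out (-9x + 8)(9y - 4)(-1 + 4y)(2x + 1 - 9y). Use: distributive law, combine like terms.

(-9x + 8)(9y - 4)(-1 + 4y)(2x + 1 - 9y)
= (-81xy + 36x + 72y - 32)(-1 + 4y)(2x + 1 - 9y)    [distributive law]
= (81xy - 324xy^2 - 36x + 144xy - 72y + 288y^2 + 32 - 128y)(2x + 1 - 9y)    [distributive law]
= (225xy - 324xy^2 - 36x - 200y + 288y^2 + 32)(2x + 1 - 9y)    [combine like terms]
= 450x^2y + 225xy - 2025xy^2 - 648x^2y^2 - 324xy^2 + 2916xy^3 - 72x^2 - 36x + 324xy - 400xy - 200y + 1800y^2 + 576xy^2 + 288y^2 - 2592y^3 + 64x + 32 - 288y    [distributive law]
= 450x^2y + 149xy - 1773xy^2 - 648x^2y^2 + 2916xy^3 - 72x^2 + 28x - 488y + 2088y^2 - 2592y^3 + 32    [combine like terms]

450x^2y + 149xy - 1773xy^2 - 648x^2y^2 + 2916xy^3 - 72x^2 + 28x - 488y + 2088y^2 - 2592y^3 + 32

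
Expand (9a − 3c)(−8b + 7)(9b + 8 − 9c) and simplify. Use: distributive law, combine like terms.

(9a − 3c)(−8b + 7)(9b + 8 − 9c)
= (−72ab + 63a + 24bc − 21c)(9b + 8 − 9c)    [distributive law]
= −648ab^2 − 576ab + 648abc + 567ab + 504a − 567ac + 216b^2c + 192bc − 216bc^2 − 189bc − 168c + 189c^2    [distributive law]
= −648ab^2 − 9ab + 648abc + 504a − 567ac + 216b^2c + 3bc − 216bc^2 − 168c + 189c^2    [combine like terms]

−648ab^2 − 9ab + 648abc + 504a − 567ac + 216b^2c + 3bc − 216bc^2 − 168c + 189c^2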